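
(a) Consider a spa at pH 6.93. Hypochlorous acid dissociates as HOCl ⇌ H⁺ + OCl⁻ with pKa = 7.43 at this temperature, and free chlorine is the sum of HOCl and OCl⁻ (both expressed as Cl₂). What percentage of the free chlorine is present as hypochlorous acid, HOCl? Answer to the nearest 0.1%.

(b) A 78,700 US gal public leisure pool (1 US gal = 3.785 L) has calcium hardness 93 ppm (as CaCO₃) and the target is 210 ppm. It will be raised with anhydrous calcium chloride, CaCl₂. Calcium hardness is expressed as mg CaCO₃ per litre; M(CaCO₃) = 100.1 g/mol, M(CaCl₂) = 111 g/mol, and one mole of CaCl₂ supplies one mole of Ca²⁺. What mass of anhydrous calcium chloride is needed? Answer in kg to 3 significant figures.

(a) [OCl⁻]/[HOCl] = 10^(pH − pKa) = 10^(6.93 − 7.43) = 10^-0.50 = 0.3162.
(a) Fraction as HOCl = 1 / (1 + 0.3162) = 0.7597.

(b) Volume: 78,700 US gal × 3.785 L/gal = 297,880 L.
(b) Hardness to add: (210 − 93) = 117 mg/L as CaCO₃ × 297,880 L = 34,850 g as CaCO₃.
(b) Moles of Ca²⁺ (1 mol Ca²⁺ ≡ 1 mol CaCO₃): 34,850 / 100.1 g/mol = 348.2 mol.
(b) Mass of CaCl₂: 348.2 × 111 = 38,650 g.

(a) 76.0%; (b) 38.6 kg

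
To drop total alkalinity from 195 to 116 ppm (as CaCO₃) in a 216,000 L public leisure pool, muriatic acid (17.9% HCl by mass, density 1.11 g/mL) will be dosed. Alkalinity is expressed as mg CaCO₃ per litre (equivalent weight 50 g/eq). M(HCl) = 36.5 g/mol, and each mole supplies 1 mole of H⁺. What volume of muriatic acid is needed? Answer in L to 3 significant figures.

62.7 L

Alkalinity to neutralize: (195 − 116) = 79 mg/L as CaCO₃ × 216,000 L = 17,060 g as CaCO₃.
Equivalents of H⁺ required: 17,060 ÷ 50 g/eq = 341.3 eq = 341.3 mol HCl.
Mass of HCl: 341.3 × 36.5 = 12,460 g.
Mass of 17.9% solution: 12,460 / 0.179 = 69,590 g.
Volume: 69,590 g ÷ 1.11 g/mL = 62,690 mL.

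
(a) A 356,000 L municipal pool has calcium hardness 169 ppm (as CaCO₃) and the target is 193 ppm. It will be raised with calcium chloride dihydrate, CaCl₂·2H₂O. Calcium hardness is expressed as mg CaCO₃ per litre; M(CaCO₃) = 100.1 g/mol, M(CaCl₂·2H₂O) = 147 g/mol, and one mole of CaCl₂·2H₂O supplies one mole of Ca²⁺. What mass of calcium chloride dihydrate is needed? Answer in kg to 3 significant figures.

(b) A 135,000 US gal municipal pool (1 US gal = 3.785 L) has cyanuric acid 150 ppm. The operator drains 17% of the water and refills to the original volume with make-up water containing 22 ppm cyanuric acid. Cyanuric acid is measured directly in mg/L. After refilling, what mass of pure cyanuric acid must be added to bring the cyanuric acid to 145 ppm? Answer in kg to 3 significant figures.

(a) Hardness to add: (193 − 169) = 24 mg/L as CaCO₃ × 356,000 L = 8544 g as CaCO₃.
(a) Moles of Ca²⁺ (1 mol Ca²⁺ ≡ 1 mol CaCO₃): 8544 / 100.1 g/mol = 85.35 mol.
(a) Mass of CaCl₂·2H₂O: 85.35 × 147 = 12,550 g.

(b) Volume: 135,000 US gal × 3.785 L/gal = 510,975 L.
(b) After draining 17% and refilling: 150 × 0.83 + 22 × 0.17 = 128.24 ppm.
(b) Deficit to target: 145 − 128.24 = 16.76 mg/L.
(b) Mass: 16.76 mg/L × 510,975 L = 8564 g cyanuric acid.

(a) 12.5 kg; (b) 8.56 kg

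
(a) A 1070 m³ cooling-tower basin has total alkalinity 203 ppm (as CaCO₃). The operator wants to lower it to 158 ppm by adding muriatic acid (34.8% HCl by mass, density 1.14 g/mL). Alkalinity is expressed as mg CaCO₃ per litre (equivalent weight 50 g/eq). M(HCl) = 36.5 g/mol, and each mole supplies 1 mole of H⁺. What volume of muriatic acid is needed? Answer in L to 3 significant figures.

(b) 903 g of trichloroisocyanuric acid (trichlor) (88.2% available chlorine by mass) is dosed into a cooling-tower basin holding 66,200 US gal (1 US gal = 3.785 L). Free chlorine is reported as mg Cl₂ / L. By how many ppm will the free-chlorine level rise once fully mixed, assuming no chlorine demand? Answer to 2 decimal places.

(a) 88.6 L; (b) 3.18 ppm

(a) Volume: 1070 m³ = 1,070,000 L.
(a) Alkalinity to neutralize: (203 − 158) = 45 mg/L as CaCO₃ × 1,070,000 L = 48,150 g as CaCO₃.
(a) Equivalents of H⁺ required: 48,150 ÷ 50 g/eq = 963 eq = 963 mol HCl.
(a) Mass of HCl: 963 × 36.5 = 35,150 g.
(a) Mass of 34.8% solution: 35,150 / 0.348 = 101,000 g.
(a) Volume: 101,000 g ÷ 1.14 g/mL = 88,600 mL.

(b) Volume: 66,200 US gal × 3.785 L/gal = 250,567 L.
(b) Available chlorine delivered: 903 g × 0.882 = 796.4 g as Cl₂.
(b) Concentration rise: 796.4 g / 250,567 L = 3.179 mg/L = 3.18 ppm.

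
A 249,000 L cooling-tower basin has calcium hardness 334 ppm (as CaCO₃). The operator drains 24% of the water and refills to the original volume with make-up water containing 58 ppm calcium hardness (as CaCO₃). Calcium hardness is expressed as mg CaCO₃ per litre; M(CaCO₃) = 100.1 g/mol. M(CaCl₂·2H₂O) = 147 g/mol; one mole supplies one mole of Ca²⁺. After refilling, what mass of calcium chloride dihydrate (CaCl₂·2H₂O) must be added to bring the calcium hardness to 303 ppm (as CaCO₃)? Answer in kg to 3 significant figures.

After draining 24% and refilling: 334 × 0.76 + 58 × 0.24 = 267.76 ppm.
Deficit to target: 303 − 267.76 = 35.24 mg/L.
As CaCO₃: 35.24 mg/L × 249,000 L = 8775 g; ÷ 100.1 = 87.66 mol Ca²⁺.
Mass: 87.66 × 147 = 12,890 g.

12.9 kg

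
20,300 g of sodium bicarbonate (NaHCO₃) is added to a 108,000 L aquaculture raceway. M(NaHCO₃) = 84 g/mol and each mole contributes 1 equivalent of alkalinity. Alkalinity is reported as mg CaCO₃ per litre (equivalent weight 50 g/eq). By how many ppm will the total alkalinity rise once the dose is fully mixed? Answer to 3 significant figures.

112 ppm

Moles of NaHCO₃: 20,300 g ÷ 84 g/mol = 241.7 mol → 241.7 eq of alkalinity.
As CaCO₃: 241.7 eq × 50 g/eq = 12,080 g.
Rise: 12,080 g / 108,000 L × 1000 = 111.9 mg/L.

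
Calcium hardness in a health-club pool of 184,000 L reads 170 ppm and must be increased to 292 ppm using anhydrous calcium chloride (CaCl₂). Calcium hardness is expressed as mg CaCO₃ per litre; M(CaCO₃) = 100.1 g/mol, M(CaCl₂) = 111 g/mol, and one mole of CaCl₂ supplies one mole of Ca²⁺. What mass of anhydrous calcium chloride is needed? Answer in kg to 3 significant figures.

24.9 kg

Hardness to add: (292 − 170) = 122 mg/L as CaCO₃ × 184,000 L = 22,450 g as CaCO₃.
Moles of Ca²⁺ (1 mol Ca²⁺ ≡ 1 mol CaCO₃): 22,450 / 100.1 g/mol = 224.3 mol.
Mass of CaCl₂: 224.3 × 111 = 24,890 g.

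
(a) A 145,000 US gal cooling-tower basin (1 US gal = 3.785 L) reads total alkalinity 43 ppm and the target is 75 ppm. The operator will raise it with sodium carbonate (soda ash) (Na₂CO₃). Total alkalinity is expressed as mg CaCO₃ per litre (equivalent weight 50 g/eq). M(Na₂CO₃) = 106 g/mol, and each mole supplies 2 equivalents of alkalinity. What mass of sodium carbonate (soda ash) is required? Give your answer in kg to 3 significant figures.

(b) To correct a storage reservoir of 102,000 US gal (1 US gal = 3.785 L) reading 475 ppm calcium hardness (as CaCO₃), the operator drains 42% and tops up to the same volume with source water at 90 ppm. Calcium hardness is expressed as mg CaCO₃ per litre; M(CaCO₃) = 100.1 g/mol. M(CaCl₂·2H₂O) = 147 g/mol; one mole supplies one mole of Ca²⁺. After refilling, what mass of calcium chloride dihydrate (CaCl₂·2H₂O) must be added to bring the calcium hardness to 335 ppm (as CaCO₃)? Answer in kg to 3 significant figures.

(a) 18.6 kg; (b) 12.3 kg

(a) Volume: 145,000 US gal × 3.785 L/gal = 548,825 L.
(a) Alkalinity to add: (75 − 43) = 32 mg/L as CaCO₃ × 548,825 L = 17,560 g as CaCO₃.
(a) Equivalents: 17,560 g ÷ 50 g/eq = 351.2 eq.
(a) Each mole of Na₂CO₃ supplies 2 eq, so 351.2 / 2 = 175.6 mol.
(a) Mass: 175.6 mol × 106 g/mol = 18,620 g.

(b) Volume: 102,000 US gal × 3.785 L/gal = 386,070 L.
(b) After draining 42% and refilling: 475 × 0.58 + 90 × 0.42 = 313.3 ppm.
(b) Deficit to target: 335 − 313.3 = 21.7 mg/L.
(b) As CaCO₃: 21.7 mg/L × 386,070 L = 8378 g; ÷ 100.1 = 83.69 mol Ca²⁺.
(b) Mass: 83.69 × 147 = 12,300 g.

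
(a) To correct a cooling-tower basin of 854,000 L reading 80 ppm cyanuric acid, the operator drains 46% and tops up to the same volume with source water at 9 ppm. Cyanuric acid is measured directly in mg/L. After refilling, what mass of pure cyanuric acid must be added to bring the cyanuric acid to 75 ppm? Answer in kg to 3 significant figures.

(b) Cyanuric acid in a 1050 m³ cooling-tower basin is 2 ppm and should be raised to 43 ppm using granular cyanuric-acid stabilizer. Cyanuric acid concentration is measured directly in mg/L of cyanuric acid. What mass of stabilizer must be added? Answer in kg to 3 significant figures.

(a) After draining 46% and refilling: 80 × 0.54 + 9 × 0.46 = 47.34 ppm.
(a) Deficit to target: 75 − 47.34 = 27.66 mg/L.
(a) Mass: 27.66 mg/L × 854,000 L = 23,620 g cyanuric acid.

(b) Volume: 1050 m³ = 1,050,000 L.
(b) CYA to add: (43 − 2) = 41 mg/L × 1,050,000 L = 43,050 g cyanuric acid.

(a) 23.6 kg; (b) 43.0 kg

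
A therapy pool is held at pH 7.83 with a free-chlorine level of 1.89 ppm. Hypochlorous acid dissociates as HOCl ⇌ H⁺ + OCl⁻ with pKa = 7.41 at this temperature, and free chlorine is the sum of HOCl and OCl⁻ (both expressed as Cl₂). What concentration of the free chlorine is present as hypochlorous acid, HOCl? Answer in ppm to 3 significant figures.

[OCl⁻]/[HOCl] = 10^(pH − pKa) = 10^(7.83 − 7.41) = 10^0.42 = 2.63.
Fraction as HOCl = 1 / (1 + 2.63) = 0.2755.
HOCl = 0.2755 × 1.89 ppm = 0.5206 ppm.

0.521 ppm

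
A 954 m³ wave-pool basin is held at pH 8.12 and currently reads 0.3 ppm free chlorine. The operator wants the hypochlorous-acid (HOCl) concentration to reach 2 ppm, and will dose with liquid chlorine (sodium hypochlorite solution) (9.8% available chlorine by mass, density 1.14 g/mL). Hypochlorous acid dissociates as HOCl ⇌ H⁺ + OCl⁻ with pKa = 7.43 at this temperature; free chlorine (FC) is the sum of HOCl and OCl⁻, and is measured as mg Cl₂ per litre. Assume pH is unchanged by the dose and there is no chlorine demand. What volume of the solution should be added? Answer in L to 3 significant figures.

98.2 L

Volume: 954 m³ = 954,000 L.
[OCl⁻]/[HOCl] = 10^(pH − pKa) = 10^(8.12 − 7.43) = 4.898; fraction as HOCl = 1/(1 + 4.898) = 0.1696.
Free chlorine required for 2 ppm HOCl: 2 / 0.1696 = 11.8 ppm.
FC to add: 11.8 − 0.3 = 11.5 mg/L as Cl₂.
Cl₂ equivalent: 11.5 mg/L × 954,000 L = 10,970 g.
Product at 9.8% available Cl: 10,970 / 0.098 = 111,900 g.
Volume: 111,900 g ÷ 1.14 g/mL = 98,160 mL.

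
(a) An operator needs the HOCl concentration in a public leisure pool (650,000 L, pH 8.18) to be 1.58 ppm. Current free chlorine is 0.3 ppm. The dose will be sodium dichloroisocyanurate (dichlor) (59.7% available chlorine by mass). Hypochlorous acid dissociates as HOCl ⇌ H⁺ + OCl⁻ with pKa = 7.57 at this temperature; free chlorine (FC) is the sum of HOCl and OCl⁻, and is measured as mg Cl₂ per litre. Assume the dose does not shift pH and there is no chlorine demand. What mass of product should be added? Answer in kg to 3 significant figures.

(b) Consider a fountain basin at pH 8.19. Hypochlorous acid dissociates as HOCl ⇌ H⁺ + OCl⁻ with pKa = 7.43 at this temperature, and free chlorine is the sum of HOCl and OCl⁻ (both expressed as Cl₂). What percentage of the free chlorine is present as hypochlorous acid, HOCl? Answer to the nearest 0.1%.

(a) [OCl⁻]/[HOCl] = 10^(pH − pKa) = 10^(8.18 − 7.57) = 4.074; fraction as HOCl = 1/(1 + 4.074) = 0.1971.
(a) Free chlorine required for 1.58 ppm HOCl: 1.58 / 0.1971 = 8.017 ppm.
(a) FC to add: 8.017 − 0.3 = 7.717 mg/L as Cl₂.
(a) Cl₂ equivalent: 7.717 mg/L × 650,000 L = 5016 g.
(a) Product at 59.7% available Cl: 5016 / 0.597 = 8402 g.

(b) [OCl⁻]/[HOCl] = 10^(pH − pKa) = 10^(8.19 − 7.43) = 10^0.76 = 5.754.
(b) Fraction as HOCl = 1 / (1 + 5.754) = 0.1481.

(a) 8.40 kg; (b) 14.8%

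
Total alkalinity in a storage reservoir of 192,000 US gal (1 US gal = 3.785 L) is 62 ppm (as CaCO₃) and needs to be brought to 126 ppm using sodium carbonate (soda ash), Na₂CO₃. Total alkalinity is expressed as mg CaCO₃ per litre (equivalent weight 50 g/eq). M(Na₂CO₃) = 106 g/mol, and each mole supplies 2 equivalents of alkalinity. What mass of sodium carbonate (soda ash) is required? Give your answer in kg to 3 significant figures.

Volume: 192,000 US gal × 3.785 L/gal = 726,720 L.
Alkalinity to add: (126 − 62) = 64 mg/L as CaCO₃ × 726,720 L = 46,510 g as CaCO₃.
Equivalents: 46,510 g ÷ 50 g/eq = 930.2 eq.
Each mole of Na₂CO₃ supplies 2 eq, so 930.2 / 2 = 465.1 mol.
Mass: 465.1 mol × 106 g/mol = 49,300 g.

49.3 kg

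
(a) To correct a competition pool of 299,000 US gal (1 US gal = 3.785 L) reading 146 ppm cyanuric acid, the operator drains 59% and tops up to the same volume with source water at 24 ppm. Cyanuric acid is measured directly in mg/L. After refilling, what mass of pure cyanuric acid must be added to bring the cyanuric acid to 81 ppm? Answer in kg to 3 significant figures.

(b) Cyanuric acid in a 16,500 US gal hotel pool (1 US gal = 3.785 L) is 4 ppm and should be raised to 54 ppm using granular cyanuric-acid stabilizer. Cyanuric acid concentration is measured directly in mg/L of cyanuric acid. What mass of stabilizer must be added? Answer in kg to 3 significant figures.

(a) 7.90 kg; (b) 3.12 kg

(a) Volume: 299,000 US gal × 3.785 L/gal = 1,131,715 L.
(a) After draining 59% and refilling: 146 × 0.41 + 24 × 0.59 = 74.02 ppm.
(a) Deficit to target: 81 − 74.02 = 6.98 mg/L.
(a) Mass: 6.98 mg/L × 1,131,715 L = 7899 g cyanuric acid.

(b) Volume: 16,500 US gal × 3.785 L/gal = 62,452 L.
(b) CYA to add: (54 − 4) = 50 mg/L × 62,452 L = 3123 g cyanuric acid.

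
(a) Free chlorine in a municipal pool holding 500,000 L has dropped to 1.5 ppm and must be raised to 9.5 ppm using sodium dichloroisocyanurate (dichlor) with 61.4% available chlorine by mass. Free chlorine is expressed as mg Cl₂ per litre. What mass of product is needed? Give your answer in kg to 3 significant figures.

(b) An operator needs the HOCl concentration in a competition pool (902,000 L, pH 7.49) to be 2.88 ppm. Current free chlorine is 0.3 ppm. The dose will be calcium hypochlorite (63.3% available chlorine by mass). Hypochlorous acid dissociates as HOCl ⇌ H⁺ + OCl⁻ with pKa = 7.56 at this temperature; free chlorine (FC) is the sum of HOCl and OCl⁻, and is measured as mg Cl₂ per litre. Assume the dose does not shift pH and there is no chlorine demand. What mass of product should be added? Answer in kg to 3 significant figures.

(a) Chlorine deficit: 9.5 − 1.5 = 8 ppm = 8 mg/L as Cl₂.
(a) Cl₂ equivalent needed: 8 mg/L × 500,000 L = 4,000,000 mg = 4000 g.
(a) Product at 61.4% available chlorine: 4000 / 0.614 = 6515 g.

(b) [OCl⁻]/[HOCl] = 10^(pH − pKa) = 10^(7.49 − 7.56) = 0.8511; fraction as HOCl = 1/(1 + 0.8511) = 0.5402.
(b) Free chlorine required for 2.88 ppm HOCl: 2.88 / 0.5402 = 5.331 ppm.
(b) FC to add: 5.331 − 0.3 = 5.031 mg/L as Cl₂.
(b) Cl₂ equivalent: 5.031 mg/L × 902,000 L = 4538 g.
(b) Product at 63.3% available Cl: 4538 / 0.633 = 7169 g.

(a) 6.51 kg; (b) 7.17 kg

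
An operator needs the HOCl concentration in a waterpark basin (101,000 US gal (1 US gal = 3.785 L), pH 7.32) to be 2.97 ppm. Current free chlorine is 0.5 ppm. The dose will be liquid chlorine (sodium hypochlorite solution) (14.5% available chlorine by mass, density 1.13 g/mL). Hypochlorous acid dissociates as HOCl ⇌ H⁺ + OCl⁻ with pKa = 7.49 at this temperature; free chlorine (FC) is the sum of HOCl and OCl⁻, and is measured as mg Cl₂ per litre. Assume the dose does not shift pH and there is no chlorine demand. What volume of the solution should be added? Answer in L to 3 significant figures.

Volume: 101,000 US gal × 3.785 L/gal = 382,285 L.
[OCl⁻]/[HOCl] = 10^(pH − pKa) = 10^(7.32 − 7.49) = 0.6761; fraction as HOCl = 1/(1 + 0.6761) = 0.5966.
Free chlorine required for 2.97 ppm HOCl: 2.97 / 0.5966 = 4.978 ppm.
FC to add: 4.978 − 0.5 = 4.478 mg/L as Cl₂.
Cl₂ equivalent: 4.478 mg/L × 382,285 L = 1712 g.
Product at 14.5% available Cl: 1712 / 0.145 = 11,810 g.
Volume: 11,810 g ÷ 1.13 g/mL = 10,450 mL.

10.4 L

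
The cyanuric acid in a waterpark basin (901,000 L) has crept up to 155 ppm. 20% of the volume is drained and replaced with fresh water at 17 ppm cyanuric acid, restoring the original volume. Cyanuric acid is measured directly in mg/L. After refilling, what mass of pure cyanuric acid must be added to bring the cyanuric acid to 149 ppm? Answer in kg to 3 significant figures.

19.5 kg

After draining 20% and refilling: 155 × 0.80 + 17 × 0.20 = 127.4 ppm.
Deficit to target: 149 − 127.4 = 21.6 mg/L.
Mass: 21.6 mg/L × 901,000 L = 19,460 g cyanuric acid.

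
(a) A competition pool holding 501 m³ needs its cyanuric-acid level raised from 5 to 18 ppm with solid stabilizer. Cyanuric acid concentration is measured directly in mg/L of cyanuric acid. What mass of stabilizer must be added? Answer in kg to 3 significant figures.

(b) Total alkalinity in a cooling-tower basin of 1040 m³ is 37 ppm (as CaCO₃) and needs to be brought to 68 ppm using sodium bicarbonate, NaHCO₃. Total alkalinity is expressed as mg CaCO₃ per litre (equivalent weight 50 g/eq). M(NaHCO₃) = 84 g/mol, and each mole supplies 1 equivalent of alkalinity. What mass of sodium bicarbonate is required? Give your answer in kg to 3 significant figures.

(a) 6.51 kg; (b) 54.2 kg

(a) Volume: 501 m³ = 501,000 L.
(a) CYA to add: (18 − 5) = 13 mg/L × 501,000 L = 6513 g cyanuric acid.

(b) Volume: 1040 m³ = 1,040,000 L.
(b) Alkalinity to add: (68 − 37) = 31 mg/L as CaCO₃ × 1,040,000 L = 32,240 g as CaCO₃.
(b) Equivalents: 32,240 g ÷ 50 g/eq = 644.8 eq.
(b) NaHCO₃ supplies 1 eq per mole → 644.8 mol.
(b) Mass: 644.8 mol × 84 g/mol = 54,160 g.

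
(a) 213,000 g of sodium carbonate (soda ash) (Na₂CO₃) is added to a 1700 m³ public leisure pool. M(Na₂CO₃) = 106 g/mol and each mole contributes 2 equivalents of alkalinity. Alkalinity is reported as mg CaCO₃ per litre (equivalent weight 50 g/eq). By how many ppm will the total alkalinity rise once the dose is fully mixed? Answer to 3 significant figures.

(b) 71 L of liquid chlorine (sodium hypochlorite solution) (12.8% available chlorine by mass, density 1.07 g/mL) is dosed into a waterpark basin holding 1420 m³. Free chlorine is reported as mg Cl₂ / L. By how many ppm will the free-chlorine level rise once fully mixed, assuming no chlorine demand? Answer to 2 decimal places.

(a) 118 ppm; (b) 6.85 ppm

(a) Volume: 1700 m³ = 1,700,000 L.
(a) Moles of Na₂CO₃: 213,000 g ÷ 106 g/mol = 2009 mol → 4019 eq of alkalinity.
(a) As CaCO₃: 4019 eq × 50 g/eq = 200,900 g.
(a) Rise: 200,900 g / 1,700,000 L × 1000 = 118.2 mg/L.

(b) Volume: 1420 m³ = 1,420,000 L.
(b) Mass of solution: 71 L × 1000 mL/L × 1.07 g/mL = 75,970 g.
(b) Available chlorine delivered: 75,970 g × 0.128 = 9724 g as Cl₂.
(b) Concentration rise: 9724 g / 1,420,000 L = 6.848 mg/L = 6.85 ppm.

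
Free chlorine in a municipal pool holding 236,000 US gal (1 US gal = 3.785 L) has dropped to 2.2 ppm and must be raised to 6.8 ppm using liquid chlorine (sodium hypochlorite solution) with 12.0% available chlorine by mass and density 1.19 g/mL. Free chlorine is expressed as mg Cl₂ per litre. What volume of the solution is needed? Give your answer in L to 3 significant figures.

Volume: 236,000 US gal × 3.785 L/gal = 893,260 L.
Chlorine deficit: 6.8 − 2.2 = 4.6 ppm = 4.6 mg/L as Cl₂.
Cl₂ equivalent needed: 4.6 mg/L × 893,260 L = 4,109,000 mg = 4109 g.
Product at 12.0% available chlorine: 4109 / 0.12 = 34,240 g.
Volume at density 1.19 g/mL: 34,240 g ÷ 1.19 g/mL = 28,770 mL.

28.8 L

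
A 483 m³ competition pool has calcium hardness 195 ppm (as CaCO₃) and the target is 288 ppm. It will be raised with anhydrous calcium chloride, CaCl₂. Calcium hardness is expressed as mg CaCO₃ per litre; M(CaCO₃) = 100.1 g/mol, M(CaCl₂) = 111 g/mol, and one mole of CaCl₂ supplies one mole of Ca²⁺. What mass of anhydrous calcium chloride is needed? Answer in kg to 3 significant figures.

49.8 kg

Volume: 483 m³ = 483,000 L.
Hardness to add: (288 − 195) = 93 mg/L as CaCO₃ × 483,000 L = 44,920 g as CaCO₃.
Moles of Ca²⁺ (1 mol Ca²⁺ ≡ 1 mol CaCO₃): 44,920 / 100.1 g/mol = 448.7 mol.
Mass of CaCl₂: 448.7 × 111 = 49,810 g.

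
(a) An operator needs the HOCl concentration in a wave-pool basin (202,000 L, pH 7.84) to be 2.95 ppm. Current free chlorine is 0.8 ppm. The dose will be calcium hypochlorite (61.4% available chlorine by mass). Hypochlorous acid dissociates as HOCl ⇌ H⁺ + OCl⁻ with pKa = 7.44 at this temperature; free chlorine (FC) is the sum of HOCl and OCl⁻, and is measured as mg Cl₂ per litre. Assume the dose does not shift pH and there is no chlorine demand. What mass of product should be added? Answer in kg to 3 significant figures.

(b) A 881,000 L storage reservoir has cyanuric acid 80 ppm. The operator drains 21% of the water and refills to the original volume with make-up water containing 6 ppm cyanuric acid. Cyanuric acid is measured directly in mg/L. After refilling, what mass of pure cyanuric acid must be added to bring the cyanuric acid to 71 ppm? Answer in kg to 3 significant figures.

(a) 3.15 kg; (b) 5.76 kg

(a) [OCl⁻]/[HOCl] = 10^(pH − pKa) = 10^(7.84 − 7.44) = 2.512; fraction as HOCl = 1/(1 + 2.512) = 0.2847.
(a) Free chlorine required for 2.95 ppm HOCl: 2.95 / 0.2847 = 10.36 ppm.
(a) FC to add: 10.36 − 0.8 = 9.56 mg/L as Cl₂.
(a) Cl₂ equivalent: 9.56 mg/L × 202,000 L = 1931 g.
(a) Product at 61.4% available Cl: 1931 / 0.614 = 3145 g.

(b) After draining 21% and refilling: 80 × 0.79 + 6 × 0.21 = 64.46 ppm.
(b) Deficit to target: 71 − 64.46 = 6.54 mg/L.
(b) Mass: 6.54 mg/L × 881,000 L = 5762 g cyanuric acid.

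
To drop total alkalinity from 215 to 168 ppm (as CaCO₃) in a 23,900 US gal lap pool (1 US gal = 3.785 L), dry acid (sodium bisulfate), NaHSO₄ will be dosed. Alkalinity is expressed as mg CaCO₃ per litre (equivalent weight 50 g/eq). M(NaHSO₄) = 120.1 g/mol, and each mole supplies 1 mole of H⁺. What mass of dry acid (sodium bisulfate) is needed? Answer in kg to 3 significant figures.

10.2 kg

Volume: 23,900 US gal × 3.785 L/gal = 90,462 L.
Alkalinity to neutralize: (215 − 168) = 47 mg/L as CaCO₃ × 90,462 L = 4252 g as CaCO₃.
Equivalents of H⁺ required: 4252 ÷ 50 g/eq = 85.03 eq = 85.03 mol NaHSO₄.
Mass of NaHSO₄: 85.03 × 120.1 = 10,210 g.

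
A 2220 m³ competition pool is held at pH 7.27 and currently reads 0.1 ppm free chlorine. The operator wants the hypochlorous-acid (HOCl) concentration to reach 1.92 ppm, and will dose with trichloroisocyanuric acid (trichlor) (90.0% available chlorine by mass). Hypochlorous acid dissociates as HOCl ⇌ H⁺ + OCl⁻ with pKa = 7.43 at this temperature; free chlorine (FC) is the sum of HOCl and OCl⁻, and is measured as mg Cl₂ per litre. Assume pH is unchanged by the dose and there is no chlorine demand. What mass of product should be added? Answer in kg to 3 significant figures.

7.77 kg

Volume: 2220 m³ = 2,220,000 L.
[OCl⁻]/[HOCl] = 10^(pH − pKa) = 10^(7.27 − 7.43) = 0.6918; fraction as HOCl = 1/(1 + 0.6918) = 0.5911.
Free chlorine required for 1.92 ppm HOCl: 1.92 / 0.5911 = 3.248 ppm.
FC to add: 3.248 − 0.1 = 3.148 mg/L as Cl₂.
Cl₂ equivalent: 3.148 mg/L × 2,220,000 L = 6989 g.
Product at 90.0% available Cl: 6989 / 0.9 = 7766 g.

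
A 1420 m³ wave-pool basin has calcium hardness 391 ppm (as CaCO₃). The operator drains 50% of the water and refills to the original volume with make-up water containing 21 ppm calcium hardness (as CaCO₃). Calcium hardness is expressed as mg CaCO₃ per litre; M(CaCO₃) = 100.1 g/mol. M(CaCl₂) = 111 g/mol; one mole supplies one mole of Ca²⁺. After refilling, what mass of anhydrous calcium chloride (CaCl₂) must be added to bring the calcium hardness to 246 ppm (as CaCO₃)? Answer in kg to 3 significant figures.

63.0 kg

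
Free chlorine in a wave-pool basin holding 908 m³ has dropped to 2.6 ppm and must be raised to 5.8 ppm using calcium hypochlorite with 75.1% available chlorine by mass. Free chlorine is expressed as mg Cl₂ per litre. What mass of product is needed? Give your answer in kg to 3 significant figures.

Volume: 908 m³ = 908,000 L.
Chlorine deficit: 5.8 − 2.6 = 3.2 ppm = 3.2 mg/L as Cl₂.
Cl₂ equivalent needed: 3.2 mg/L × 908,000 L = 2,906,000 mg = 2906 g.
Product at 75.1% available chlorine: 2906 / 0.751 = 3869 g.

3.87 kg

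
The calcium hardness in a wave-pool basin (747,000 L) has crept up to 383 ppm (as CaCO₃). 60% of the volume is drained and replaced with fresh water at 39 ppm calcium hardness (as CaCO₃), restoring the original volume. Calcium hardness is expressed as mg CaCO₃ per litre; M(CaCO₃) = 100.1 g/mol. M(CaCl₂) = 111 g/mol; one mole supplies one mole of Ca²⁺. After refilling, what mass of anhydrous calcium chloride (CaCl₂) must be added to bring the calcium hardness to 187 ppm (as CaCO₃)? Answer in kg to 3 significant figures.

8.61 kg

After draining 60% and refilling: 383 × 0.40 + 39 × 0.60 = 176.6 ppm.
Deficit to target: 187 − 176.6 = 10.4 mg/L.
As CaCO₃: 10.4 mg/L × 747,000 L = 7769 g; ÷ 100.1 = 77.61 mol Ca²⁺.
Mass: 77.61 × 111 = 8615 g.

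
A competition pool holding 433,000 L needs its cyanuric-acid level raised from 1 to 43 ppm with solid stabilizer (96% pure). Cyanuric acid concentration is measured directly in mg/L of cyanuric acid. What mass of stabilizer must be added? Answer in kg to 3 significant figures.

CYA to add: (43 − 1) = 42 mg/L × 433,000 L = 18,190 g cyanuric acid.
At 96% purity: 18,190 / 0.96 = 18,940 g product.

18.9 kg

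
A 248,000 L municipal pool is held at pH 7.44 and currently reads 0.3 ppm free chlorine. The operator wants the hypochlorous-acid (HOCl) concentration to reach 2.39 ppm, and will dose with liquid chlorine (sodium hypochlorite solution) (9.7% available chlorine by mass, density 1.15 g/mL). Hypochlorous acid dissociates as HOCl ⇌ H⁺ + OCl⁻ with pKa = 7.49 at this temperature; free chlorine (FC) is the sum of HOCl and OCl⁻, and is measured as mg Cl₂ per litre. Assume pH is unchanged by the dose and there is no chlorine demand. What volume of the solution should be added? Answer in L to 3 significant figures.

[OCl⁻]/[HOCl] = 10^(pH − pKa) = 10^(7.44 − 7.49) = 0.8913; fraction as HOCl = 1/(1 + 0.8913) = 0.5288.
Free chlorine required for 2.39 ppm HOCl: 2.39 / 0.5288 = 4.52 ppm.
FC to add: 4.52 − 0.3 = 4.22 mg/L as Cl₂.
Cl₂ equivalent: 4.22 mg/L × 248,000 L = 1047 g.
Product at 9.7% available Cl: 1047 / 0.097 = 10,790 g.
Volume: 10,790 g ÷ 1.15 g/mL = 9382 mL.

9.38 L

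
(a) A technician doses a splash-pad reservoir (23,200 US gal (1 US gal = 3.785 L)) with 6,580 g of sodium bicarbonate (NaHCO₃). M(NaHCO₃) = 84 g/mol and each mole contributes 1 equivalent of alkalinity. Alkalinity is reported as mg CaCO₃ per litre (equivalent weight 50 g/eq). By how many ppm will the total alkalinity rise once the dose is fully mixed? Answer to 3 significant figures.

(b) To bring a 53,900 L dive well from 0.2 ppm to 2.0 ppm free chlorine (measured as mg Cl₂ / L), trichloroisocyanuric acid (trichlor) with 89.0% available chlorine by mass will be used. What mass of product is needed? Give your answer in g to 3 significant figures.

(a) 44.6 ppm; (b) 109 g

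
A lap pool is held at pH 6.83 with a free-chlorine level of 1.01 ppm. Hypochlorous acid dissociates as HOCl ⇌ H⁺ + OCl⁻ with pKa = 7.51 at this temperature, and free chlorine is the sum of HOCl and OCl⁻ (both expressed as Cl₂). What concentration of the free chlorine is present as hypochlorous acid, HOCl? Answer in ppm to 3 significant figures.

[OCl⁻]/[HOCl] = 10^(pH − pKa) = 10^(6.83 − 7.51) = 10^-0.68 = 0.2089.
Fraction as HOCl = 1 / (1 + 0.2089) = 0.8272.
HOCl = 0.8272 × 1.01 ppm = 0.8354 ppm.

0.835 ppm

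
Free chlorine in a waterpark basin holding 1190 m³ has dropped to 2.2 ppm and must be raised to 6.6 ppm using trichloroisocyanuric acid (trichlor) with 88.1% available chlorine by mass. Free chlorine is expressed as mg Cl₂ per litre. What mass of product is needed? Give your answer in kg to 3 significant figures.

Volume: 1190 m³ = 1,190,000 L.
Chlorine deficit: 6.6 − 2.2 = 4.4 ppm = 4.4 mg/L as Cl₂.
Cl₂ equivalent needed: 4.4 mg/L × 1,190,000 L = 5,236,000 mg = 5236 g.
Product at 88.1% available chlorine: 5236 / 0.881 = 5943 g.

5.94 kg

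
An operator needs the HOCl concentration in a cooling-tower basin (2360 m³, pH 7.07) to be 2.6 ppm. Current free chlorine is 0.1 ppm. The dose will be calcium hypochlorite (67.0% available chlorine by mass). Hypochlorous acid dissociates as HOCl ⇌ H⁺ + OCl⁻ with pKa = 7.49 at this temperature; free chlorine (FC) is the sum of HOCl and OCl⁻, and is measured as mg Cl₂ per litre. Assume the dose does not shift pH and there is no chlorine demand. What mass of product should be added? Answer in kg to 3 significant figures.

12.3 kg

Volume: 2360 m³ = 2,360,000 L.
[OCl⁻]/[HOCl] = 10^(pH − pKa) = 10^(7.07 − 7.49) = 0.3802; fraction as HOCl = 1/(1 + 0.3802) = 0.7245.
Free chlorine required for 2.6 ppm HOCl: 2.6 / 0.7245 = 3.588 ppm.
FC to add: 3.588 − 0.1 = 3.488 mg/L as Cl₂.
Cl₂ equivalent: 3.488 mg/L × 2,360,000 L = 8233 g.
Product at 67.0% available Cl: 8233 / 0.67 = 12,290 g.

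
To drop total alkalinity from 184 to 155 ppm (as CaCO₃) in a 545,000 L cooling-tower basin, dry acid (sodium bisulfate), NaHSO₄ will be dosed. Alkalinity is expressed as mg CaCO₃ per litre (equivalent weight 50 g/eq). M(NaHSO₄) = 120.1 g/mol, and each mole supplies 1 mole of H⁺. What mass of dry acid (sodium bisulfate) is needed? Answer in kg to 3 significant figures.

38.0 kg

Alkalinity to neutralize: (184 − 155) = 29 mg/L as CaCO₃ × 545,000 L = 15,800 g as CaCO₃.
Equivalents of H⁺ required: 15,800 ÷ 50 g/eq = 316.1 eq = 316.1 mol NaHSO₄.
Mass of NaHSO₄: 316.1 × 120.1 = 37,960 g.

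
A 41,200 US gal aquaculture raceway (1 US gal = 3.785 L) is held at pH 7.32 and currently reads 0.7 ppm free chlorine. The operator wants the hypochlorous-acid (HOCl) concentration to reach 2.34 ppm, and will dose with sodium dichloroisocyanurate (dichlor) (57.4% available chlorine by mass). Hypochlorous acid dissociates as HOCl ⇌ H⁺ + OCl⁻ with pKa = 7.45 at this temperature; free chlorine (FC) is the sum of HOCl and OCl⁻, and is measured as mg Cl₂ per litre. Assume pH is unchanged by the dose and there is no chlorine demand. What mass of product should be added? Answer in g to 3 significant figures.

917 g

Volume: 41,200 US gal × 3.785 L/gal = 155,942 L.
[OCl⁻]/[HOCl] = 10^(pH − pKa) = 10^(7.32 − 7.45) = 0.7413; fraction as HOCl = 1/(1 + 0.7413) = 0.5743.
Free chlorine required for 2.34 ppm HOCl: 2.34 / 0.5743 = 4.075 ppm.
FC to add: 4.075 − 0.7 = 3.375 mg/L as Cl₂.
Cl₂ equivalent: 3.375 mg/L × 155,942 L = 526.3 g.
Product at 57.4% available Cl: 526.3 / 0.574 = 916.8 g.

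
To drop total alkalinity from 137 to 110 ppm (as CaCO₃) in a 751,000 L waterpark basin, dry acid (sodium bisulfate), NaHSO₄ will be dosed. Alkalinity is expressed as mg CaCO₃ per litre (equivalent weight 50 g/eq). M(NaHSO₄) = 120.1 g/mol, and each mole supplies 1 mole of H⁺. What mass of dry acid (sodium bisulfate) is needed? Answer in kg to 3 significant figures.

Alkalinity to neutralize: (137 − 110) = 27 mg/L as CaCO₃ × 751,000 L = 20,280 g as CaCO₃.
Equivalents of H⁺ required: 20,280 ÷ 50 g/eq = 405.5 eq = 405.5 mol NaHSO₄.
Mass of NaHSO₄: 405.5 × 120.1 = 48,710 g.

48.7 kg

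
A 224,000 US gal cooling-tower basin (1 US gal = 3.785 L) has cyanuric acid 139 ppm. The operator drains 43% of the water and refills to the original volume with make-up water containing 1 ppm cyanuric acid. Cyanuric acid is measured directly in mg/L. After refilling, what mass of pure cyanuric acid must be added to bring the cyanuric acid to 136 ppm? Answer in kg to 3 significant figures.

47.8 kg

Volume: 224,000 US gal × 3.785 L/gal = 847,840 L.
After draining 43% and refilling: 139 × 0.57 + 1 × 0.43 = 79.66 ppm.
Deficit to target: 136 − 79.66 = 56.34 mg/L.
Mass: 56.34 mg/L × 847,840 L = 47,770 g cyanuric acid.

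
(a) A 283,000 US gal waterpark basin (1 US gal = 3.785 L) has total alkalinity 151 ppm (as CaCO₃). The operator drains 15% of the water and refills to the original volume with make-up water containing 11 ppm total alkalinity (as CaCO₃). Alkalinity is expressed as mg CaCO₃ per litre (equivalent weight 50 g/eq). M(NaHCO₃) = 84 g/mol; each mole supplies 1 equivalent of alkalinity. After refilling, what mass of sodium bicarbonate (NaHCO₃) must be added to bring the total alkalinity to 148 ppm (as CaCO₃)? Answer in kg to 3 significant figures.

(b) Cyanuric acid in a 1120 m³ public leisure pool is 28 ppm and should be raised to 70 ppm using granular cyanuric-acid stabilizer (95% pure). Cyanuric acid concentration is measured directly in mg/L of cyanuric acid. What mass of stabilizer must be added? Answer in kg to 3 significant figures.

(a) 32.4 kg; (b) 49.5 kg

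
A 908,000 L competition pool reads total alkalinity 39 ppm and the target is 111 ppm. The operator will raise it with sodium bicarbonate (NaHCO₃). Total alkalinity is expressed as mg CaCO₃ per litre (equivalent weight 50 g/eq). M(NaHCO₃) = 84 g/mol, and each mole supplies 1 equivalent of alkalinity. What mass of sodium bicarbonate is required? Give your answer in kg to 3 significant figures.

110 kg

Alkalinity to add: (111 − 39) = 72 mg/L as CaCO₃ × 908,000 L = 65,380 g as CaCO₃.
Equivalents: 65,380 g ÷ 50 g/eq = 1308 eq.
NaHCO₃ supplies 1 eq per mole → 1308 mol.
Mass: 1308 mol × 84 g/mol = 109,800 g.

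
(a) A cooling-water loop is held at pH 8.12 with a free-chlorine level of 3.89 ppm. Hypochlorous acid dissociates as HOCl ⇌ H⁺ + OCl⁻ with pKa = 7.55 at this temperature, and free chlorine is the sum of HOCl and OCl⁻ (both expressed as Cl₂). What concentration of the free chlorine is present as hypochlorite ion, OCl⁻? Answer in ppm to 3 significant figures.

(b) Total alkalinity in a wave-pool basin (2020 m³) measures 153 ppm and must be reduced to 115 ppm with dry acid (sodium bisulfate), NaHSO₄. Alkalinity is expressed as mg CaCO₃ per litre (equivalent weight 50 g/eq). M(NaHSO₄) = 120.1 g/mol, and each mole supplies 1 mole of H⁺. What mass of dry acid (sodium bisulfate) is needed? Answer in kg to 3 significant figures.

(a) [OCl⁻]/[HOCl] = 10^(pH − pKa) = 10^(8.12 − 7.55) = 10^0.57 = 3.715.
(a) Fraction as HOCl = 1 / (1 + 3.715) = 0.2121.
(a) OCl⁻ = (1 − 0.2121) × 3.89 ppm = 3.065 ppm.

(b) Volume: 2020 m³ = 2,020,000 L.
(b) Alkalinity to neutralize: (153 − 115) = 38 mg/L as CaCO₃ × 2,020,000 L = 76,760 g as CaCO₃.
(b) Equivalents of H⁺ required: 76,760 ÷ 50 g/eq = 1535 eq = 1535 mol NaHSO₄.
(b) Mass of NaHSO₄: 1535 × 120.1 = 184,400 g.

(a) 3.07 ppm; (b) 184 kg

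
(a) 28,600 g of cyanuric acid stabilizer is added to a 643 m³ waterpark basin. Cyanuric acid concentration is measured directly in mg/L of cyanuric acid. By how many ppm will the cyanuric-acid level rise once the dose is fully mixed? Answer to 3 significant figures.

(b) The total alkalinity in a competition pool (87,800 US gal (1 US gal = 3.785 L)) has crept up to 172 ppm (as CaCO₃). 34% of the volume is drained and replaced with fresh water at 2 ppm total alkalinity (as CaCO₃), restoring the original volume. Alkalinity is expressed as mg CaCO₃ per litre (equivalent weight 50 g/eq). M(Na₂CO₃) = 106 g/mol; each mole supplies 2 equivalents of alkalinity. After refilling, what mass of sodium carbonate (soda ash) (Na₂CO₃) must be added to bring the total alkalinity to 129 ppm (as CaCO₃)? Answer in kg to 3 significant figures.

(a) Volume: 643 m³ = 643,000 L.
(a) Rise: 28,600 g / 643,000 L × 1000 = 44.48 mg/L.

(b) Volume: 87,800 US gal × 3.785 L/gal = 332,323 L.
(b) After draining 34% and refilling: 172 × 0.66 + 2 × 0.34 = 114.2 ppm.
(b) Deficit to target: 129 − 114.2 = 14.8 mg/L.
(b) As CaCO₃: 14.8 mg/L × 332,323 L = 4918 g; ÷ 50 g/eq ÷ 2 = 49.18 mol Na₂CO₃.
(b) Mass: 49.18 × 106 = 5213 g.

(a) 44.5 ppm; (b) 5.21 kg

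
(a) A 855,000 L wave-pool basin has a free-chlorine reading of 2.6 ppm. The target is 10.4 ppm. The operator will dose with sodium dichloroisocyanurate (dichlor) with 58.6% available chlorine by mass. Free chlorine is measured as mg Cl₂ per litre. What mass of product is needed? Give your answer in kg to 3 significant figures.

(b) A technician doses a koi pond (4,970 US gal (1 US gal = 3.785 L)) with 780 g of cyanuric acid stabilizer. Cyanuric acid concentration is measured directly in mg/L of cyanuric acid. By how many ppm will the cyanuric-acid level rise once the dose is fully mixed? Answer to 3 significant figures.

(a) 11.4 kg; (b) 41.5 ppm

(a) Chlorine deficit: 10.4 − 2.6 = 7.8 ppm = 7.8 mg/L as Cl₂.
(a) Cl₂ equivalent needed: 7.8 mg/L × 855,000 L = 6,669,000 mg = 6669 g.
(a) Product at 58.6% available chlorine: 6669 / 0.586 = 11,380 g.

(b) Volume: 4,970 US gal × 3.785 L/gal = 18,811 L.
(b) Rise: 780 g / 18,811 L × 1000 = 41.46 mg/L.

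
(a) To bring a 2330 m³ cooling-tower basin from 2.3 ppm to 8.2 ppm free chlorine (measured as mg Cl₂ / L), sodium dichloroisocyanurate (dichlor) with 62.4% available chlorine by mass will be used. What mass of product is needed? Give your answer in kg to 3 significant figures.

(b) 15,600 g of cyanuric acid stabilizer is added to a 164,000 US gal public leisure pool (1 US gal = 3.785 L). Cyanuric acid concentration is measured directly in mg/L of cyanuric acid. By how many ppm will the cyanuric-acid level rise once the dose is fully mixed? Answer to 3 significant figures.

(a) Volume: 2330 m³ = 2,330,000 L.
(a) Chlorine deficit: 8.2 − 2.3 = 5.9 ppm = 5.9 mg/L as Cl₂.
(a) Cl₂ equivalent needed: 5.9 mg/L × 2,330,000 L = 13,750,000 mg = 13,750 g.
(a) Product at 62.4% available chlorine: 13,750 / 0.624 = 22,030 g.

(b) Volume: 164,000 US gal × 3.785 L/gal = 620,740 L.
(b) Rise: 15,600 g / 620,740 L × 1000 = 25.13 mg/L.

(a) 22.0 kg; (b) 25.1 ppm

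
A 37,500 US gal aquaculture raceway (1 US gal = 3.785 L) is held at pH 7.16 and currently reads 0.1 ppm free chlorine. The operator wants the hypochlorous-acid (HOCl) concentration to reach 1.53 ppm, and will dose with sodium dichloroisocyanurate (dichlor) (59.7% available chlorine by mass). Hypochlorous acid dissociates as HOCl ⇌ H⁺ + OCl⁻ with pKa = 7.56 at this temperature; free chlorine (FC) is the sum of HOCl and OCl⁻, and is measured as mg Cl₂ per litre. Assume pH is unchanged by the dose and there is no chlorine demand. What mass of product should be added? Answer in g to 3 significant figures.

485 g

Volume: 37,500 US gal × 3.785 L/gal = 141,938 L.
[OCl⁻]/[HOCl] = 10^(pH − pKa) = 10^(7.16 − 7.56) = 0.3981; fraction as HOCl = 1/(1 + 0.3981) = 0.7153.
Free chlorine required for 1.53 ppm HOCl: 1.53 / 0.7153 = 2.139 ppm.
FC to add: 2.139 − 0.1 = 2.039 mg/L as Cl₂.
Cl₂ equivalent: 2.039 mg/L × 141,938 L = 289.4 g.
Product at 59.7% available Cl: 289.4 / 0.597 = 484.8 g.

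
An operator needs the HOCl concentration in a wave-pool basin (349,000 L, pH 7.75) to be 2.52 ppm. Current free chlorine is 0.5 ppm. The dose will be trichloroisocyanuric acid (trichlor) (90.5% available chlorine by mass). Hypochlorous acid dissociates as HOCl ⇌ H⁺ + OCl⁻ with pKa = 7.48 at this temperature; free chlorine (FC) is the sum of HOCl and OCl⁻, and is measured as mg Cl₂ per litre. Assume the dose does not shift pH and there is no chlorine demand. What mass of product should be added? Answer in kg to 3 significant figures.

2.59 kg

[OCl⁻]/[HOCl] = 10^(pH − pKa) = 10^(7.75 − 7.48) = 1.862; fraction as HOCl = 1/(1 + 1.862) = 0.3494.
Free chlorine required for 2.52 ppm HOCl: 2.52 / 0.3494 = 7.212 ppm.
FC to add: 7.212 − 0.5 = 6.712 mg/L as Cl₂.
Cl₂ equivalent: 6.712 mg/L × 349,000 L = 2343 g.
Product at 90.5% available Cl: 2343 / 0.905 = 2589 g.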